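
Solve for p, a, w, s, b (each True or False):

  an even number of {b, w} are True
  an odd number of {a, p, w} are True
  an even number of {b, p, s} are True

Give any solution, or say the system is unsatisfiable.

p = True, a = True, w = True, s = False, b = True

{b, w}: 2 true → even ✓
{a, p, w}: 3 true → odd ✓
{b, p, s}: 2 true → even ✓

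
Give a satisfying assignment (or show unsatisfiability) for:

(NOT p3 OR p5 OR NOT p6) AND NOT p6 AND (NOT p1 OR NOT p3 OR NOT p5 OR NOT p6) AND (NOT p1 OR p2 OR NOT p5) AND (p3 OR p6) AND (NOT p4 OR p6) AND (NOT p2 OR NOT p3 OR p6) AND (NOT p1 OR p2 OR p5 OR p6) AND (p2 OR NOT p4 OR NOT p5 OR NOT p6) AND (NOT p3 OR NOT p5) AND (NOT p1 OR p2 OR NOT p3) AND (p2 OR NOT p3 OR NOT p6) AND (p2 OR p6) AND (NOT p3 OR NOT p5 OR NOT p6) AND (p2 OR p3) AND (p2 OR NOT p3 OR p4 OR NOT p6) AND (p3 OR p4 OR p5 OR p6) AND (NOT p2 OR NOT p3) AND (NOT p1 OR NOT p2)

Case p2 = True:
  (NOT p6) forces p6 = False.
  (p3 OR p6) forces p3 = True.
  Clause (NOT p2 OR NOT p3 OR p6) is falsified — contradiction.
Case p2 = False:
  (NOT p6) forces p6 = False.
  Clause (p2 OR p6) is falsified — contradiction.
Both cases fail, so the formula is unsatisfiable.

Unsatisfiable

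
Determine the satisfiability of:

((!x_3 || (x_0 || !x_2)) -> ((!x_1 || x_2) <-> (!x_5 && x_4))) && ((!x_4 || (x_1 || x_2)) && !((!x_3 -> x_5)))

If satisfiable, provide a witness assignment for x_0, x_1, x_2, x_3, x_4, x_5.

x_0: False, x_1: True, x_2: True, x_3: False, x_4: True, x_5: False

  (!x_3 || (x_0 || !x_2)) -> ((!x_1 || x_2) <-> (!x_5 && x_4)) = True
    !x_3 || (x_0 || !x_2) = True
      !x_3 = True
      x_0 || !x_2 = False
        !x_2 = False
    (!x_1 || x_2) <-> (!x_5 && x_4) = True
      !x_1 || x_2 = True
        !x_1 = False
      !x_5 && x_4 = True
        !x_5 = True
  (!x_4 || (x_1 || x_2)) && !((!x_3 -> x_5)) = True
    !x_4 || (x_1 || x_2) = True
      !x_4 = False
      x_1 || x_2 = True
    !((!x_3 -> x_5)) = True
      !x_3 -> x_5 = False
        !x_3 = True
Both conjuncts True, so the formula holds.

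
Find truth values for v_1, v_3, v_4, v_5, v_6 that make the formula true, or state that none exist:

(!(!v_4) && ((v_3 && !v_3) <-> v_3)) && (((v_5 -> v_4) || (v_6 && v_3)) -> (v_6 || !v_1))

v_1: False, v_3: False, v_4: True, v_5: False, v_6: False

  !(!v_4) && ((v_3 && !v_3) <-> v_3) = True
    !(!v_4) = True
      !v_4 = False
    (v_3 && !v_3) <-> v_3 = True
      v_3 && !v_3 = False
        !v_3 = True
  ((v_5 -> v_4) || (v_6 && v_3)) -> (v_6 || !v_1) = True
    (v_5 -> v_4) || (v_6 && v_3) = True
      v_5 -> v_4 = True
      v_6 && v_3 = False
    v_6 || !v_1 = True
      !v_1 = True
Both conjuncts True, so the formula holds.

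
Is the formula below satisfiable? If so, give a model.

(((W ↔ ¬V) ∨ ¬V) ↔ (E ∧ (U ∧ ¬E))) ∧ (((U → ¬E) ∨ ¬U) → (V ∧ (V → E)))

E = True; W = True; U = False; V = True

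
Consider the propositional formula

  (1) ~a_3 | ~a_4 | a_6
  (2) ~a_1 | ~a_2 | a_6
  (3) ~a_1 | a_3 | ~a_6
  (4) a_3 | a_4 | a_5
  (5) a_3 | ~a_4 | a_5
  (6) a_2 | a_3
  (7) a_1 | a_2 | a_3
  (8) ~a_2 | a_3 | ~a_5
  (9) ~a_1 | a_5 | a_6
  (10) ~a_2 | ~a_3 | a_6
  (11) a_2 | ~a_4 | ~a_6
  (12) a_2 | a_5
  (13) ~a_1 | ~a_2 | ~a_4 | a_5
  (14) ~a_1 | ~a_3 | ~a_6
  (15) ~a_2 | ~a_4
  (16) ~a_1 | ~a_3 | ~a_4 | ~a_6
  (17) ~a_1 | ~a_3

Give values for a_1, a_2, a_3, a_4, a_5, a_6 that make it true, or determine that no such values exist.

a_1=F, a_2=F, a_3=T, a_4=F, a_5=T, a_6=T

Try a_1 = True:
  (~a_1 | ~a_3) forces a_3 = False.
  (~a_1 | a_3 | ~a_6) forces a_6 = False.
  (~a_1 | ~a_2 | a_6) forces a_2 = False.
  clause (a_2 | a_3) is falsified — backtrack.
So a_1 = False.
Set a_2 = False.
  then (a_2 | a_3) forces a_3 = True.
  then (a_2 | a_5) forces a_5 = True.
Try a_4 = True:
  (~a_3 | ~a_4 | a_6) forces a_6 = True.
  clause (a_2 | ~a_4 | ~a_6) is falsified — backtrack.
So a_4 = False.
Set a_6 = True.
All clauses satisfied.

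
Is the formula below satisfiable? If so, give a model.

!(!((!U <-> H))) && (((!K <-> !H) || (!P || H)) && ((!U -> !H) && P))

P: True, H: False, U: True, K: False

  !(!((!U <-> H))) = True
    !((!U <-> H)) = False
      !U <-> H = True
        !U = False
  ((!K <-> !H) || (!P || H)) && ((!U -> !H) && P) = True
    (!K <-> !H) || (!P || H) = True
      !K <-> !H = True
        !K = True
        !H = True
      !P || H = False
        !P = False
    (!U -> !H) && P = True
      !U -> !H = True
        !U = False
        !H = True
Both conjuncts True, so the formula holds.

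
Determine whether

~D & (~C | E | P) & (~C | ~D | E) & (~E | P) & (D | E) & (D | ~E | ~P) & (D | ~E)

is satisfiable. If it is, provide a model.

Unsatisfiable

Case D = True:
  Clause (~D) is falsified — contradiction.
Case D = False:
  (D | E) forces E = True.
  Clause (D | ~E) is falsified — contradiction.
Both cases fail, so the formula is unsatisfiable.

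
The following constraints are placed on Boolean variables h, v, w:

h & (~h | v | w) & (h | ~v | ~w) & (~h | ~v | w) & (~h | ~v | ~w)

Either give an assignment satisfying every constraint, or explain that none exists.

h = True, v = False, w = True

Unit clause (h) forces h = True.
Try v = True:
  (~h | ~v | w) forces w = True.
  clause (~h | ~v | ~w) is falsified — backtrack.
So v = False.
  then (~h | v | w) forces w = True.
Check each clause:
  (h): h holds.
  (~h | v | w): w holds.
  (h | ~v | ~w): h holds.
  (~h | ~v | w): ~v holds.
  (~h | ~v | ~w): ~v holds.
All clauses satisfied.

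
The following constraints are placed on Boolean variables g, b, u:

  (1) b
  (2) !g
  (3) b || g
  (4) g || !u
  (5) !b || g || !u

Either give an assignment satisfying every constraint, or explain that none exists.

Unit clause (b) forces b = True.
Unit clause (!g) forces g = False.
In (g || !u) only !u is left, so u = False.
Check each clause:
  (b): b holds.
  (!g): !g holds.
  (b || g): b holds.
  (g || !u): !u holds.
  (!b || g || !u): !u holds.
All clauses satisfied.

g: False, b: True, u: False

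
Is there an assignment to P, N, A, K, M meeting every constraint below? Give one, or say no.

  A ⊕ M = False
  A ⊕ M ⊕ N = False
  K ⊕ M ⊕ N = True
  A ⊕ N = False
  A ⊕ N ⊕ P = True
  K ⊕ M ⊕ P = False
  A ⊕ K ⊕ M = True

P: True, N: False, A: False, K: True, M: False

A ⊕ M = F ⊕ F = False ✓
A ⊕ M ⊕ N = F ⊕ F ⊕ F = False ✓
K ⊕ M ⊕ N = T ⊕ F ⊕ F = True ✓
A ⊕ N = F ⊕ F = False ✓
A ⊕ N ⊕ P = F ⊕ F ⊕ T = True ✓
K ⊕ M ⊕ P = T ⊕ F ⊕ T = False ✓
A ⊕ K ⊕ M = F ⊕ T ⊕ F = True ✓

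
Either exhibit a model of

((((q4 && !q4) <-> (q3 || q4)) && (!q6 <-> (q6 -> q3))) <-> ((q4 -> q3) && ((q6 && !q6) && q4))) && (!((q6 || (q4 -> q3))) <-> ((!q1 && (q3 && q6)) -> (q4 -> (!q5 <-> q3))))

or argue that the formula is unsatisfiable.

q1 = False, q3 = False, q4 = True, q5 = True, q6 = False

  (((q4 && !q4) <-> (q3 || q4)) && (!q6 <-> (q6 -> q3))) <-> ((q4 -> q3) && ((q6 && !q6) && q4)) = True
    ((q4 && !q4) <-> (q3 || q4)) && (!q6 <-> (q6 -> q3)) = False
      (q4 && !q4) <-> (q3 || q4) = False
        q4 && !q4 = False
          !q4 = False
        q3 || q4 = True
      !q6 <-> (q6 -> q3) = True
        !q6 = True
        q6 -> q3 = True
    (q4 -> q3) && ((q6 && !q6) && q4) = False
      q4 -> q3 = False
      (q6 && !q6) && q4 = False
        q6 && !q6 = False
          !q6 = True
  !((q6 || (q4 -> q3))) <-> ((!q1 && (q3 && q6)) -> (q4 -> (!q5 <-> q3))) = True
    !((q6 || (q4 -> q3))) = True
      q6 || (q4 -> q3) = False
        q4 -> q3 = False
    (!q1 && (q3 && q6)) -> (q4 -> (!q5 <-> q3)) = True
      !q1 && (q3 && q6) = False
        !q1 = True
        q3 && q6 = False
      q4 -> (!q5 <-> q3) = True
        !q5 <-> q3 = True
          !q5 = False
Both conjuncts True, so the formula holds.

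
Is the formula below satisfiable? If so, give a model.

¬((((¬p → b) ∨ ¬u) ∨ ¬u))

u=T, b=F, p=F

  ¬((((¬p → b) ∨ ¬u) ∨ ¬u)) = True
    ((¬p → b) ∨ ¬u) ∨ ¬u = False
      (¬p → b) ∨ ¬u = False
        ¬p → b = False
          ¬p = True
        ¬u = False
      ¬u = False
The formula evaluates to True.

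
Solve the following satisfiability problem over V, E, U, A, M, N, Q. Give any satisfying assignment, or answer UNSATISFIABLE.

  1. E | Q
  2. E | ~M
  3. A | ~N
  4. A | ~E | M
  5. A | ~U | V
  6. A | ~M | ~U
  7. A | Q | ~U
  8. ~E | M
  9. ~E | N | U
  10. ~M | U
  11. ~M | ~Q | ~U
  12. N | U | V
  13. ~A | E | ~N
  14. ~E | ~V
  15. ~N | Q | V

V = False, E = False, U = True, A = True, M = False, N = False, Q = True

Set V = False.
Set E = False.
  then (E | Q) forces Q = True.
  then (E | ~M) forces M = False.
Try U = False:
  (N | U | V) forces N = True.
  (A | ~N) forces A = True.
  clause (~A | E | ~N) is falsified — backtrack.
So U = True.
  then (A | ~U | V) forces A = True.
  then (~A | E | ~N) forces N = False.
All clauses satisfied.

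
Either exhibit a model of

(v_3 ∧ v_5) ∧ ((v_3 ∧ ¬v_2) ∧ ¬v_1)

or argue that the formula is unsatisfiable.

v_1=F; v_2=F; v_3=T; v_5=T

  v_3 ∧ v_5 = True
  (v_3 ∧ ¬v_2) ∧ ¬v_1 = True
    v_3 ∧ ¬v_2 = True
      ¬v_2 = True
    ¬v_1 = True
Both conjuncts True, so the formula holds.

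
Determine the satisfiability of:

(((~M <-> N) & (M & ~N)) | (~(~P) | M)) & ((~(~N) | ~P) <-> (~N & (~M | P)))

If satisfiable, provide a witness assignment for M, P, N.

Case N = True: the conjunct (~(~N) | ~P) <-> (~N & (~M | P)) becomes (True | ~P) <-> (False & (~M | P)) = False.
Case N = False: the formula simplifies to ((M & M) | (~(~P) | M)) & (~P <-> (~M | P)).
  P = True: the conjunct ~P <-> (~M | P) becomes ~True <-> (~M | True) = False.
  P = False: simplifies to ((M & M) | M) & ~M.
    M = True: the conjunct ~M is False.
    M = False: the conjunct (M & M) | M becomes (False & False) | False = False.
Both cases fail — unsatisfiable.

No satisfying assignment exists.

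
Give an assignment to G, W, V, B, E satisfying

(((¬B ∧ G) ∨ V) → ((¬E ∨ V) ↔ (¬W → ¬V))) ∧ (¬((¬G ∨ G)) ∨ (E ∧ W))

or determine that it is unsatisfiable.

G: False; W: True; V: False; B: False; E: True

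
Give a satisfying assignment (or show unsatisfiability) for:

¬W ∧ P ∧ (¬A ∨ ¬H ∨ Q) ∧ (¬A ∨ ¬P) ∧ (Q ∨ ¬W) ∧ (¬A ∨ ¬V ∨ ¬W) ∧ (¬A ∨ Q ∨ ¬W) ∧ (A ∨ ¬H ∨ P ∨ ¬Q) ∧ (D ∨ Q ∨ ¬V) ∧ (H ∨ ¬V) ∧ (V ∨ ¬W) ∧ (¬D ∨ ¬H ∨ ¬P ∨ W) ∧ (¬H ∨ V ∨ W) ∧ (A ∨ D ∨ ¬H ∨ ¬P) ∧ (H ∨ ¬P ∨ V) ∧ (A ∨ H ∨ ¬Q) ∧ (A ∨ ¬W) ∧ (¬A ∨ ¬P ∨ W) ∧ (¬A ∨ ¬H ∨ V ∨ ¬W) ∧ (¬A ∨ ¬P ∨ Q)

Case W = True:
  Clause (¬W) is falsified — contradiction.
Case W = False:
  (P) forces P = True.
  (¬A ∨ ¬P) forces A = False.
  If H = True:
    (¬D ∨ ¬H ∨ ¬P ∨ W) forces D = False.
    clause (A ∨ D ∨ ¬H ∨ ¬P) is falsified.
  If H = False:
    (H ∨ ¬V) forces V = False.
    clause (H ∨ ¬P ∨ V) is falsified.
  Every sub-case reaches a contradiction.
Both cases fail, so the formula is unsatisfiable.

No satisfying assignment exists.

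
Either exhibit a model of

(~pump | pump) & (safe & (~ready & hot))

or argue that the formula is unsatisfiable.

ready: False; pump: False; safe: True; hot: True

  ~pump | pump = True
    ~pump = True
  safe & (~ready & hot) = True
    ~ready & hot = True
      ~ready = True
Both conjuncts True, so the formula holds.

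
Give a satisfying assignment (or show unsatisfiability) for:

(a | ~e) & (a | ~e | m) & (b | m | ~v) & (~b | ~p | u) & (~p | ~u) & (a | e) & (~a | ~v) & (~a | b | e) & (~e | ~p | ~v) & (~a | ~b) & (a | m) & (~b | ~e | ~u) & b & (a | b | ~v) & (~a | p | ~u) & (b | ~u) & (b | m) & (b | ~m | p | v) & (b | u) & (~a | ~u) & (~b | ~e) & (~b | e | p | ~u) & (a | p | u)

Unsatisfiable — no assignment works.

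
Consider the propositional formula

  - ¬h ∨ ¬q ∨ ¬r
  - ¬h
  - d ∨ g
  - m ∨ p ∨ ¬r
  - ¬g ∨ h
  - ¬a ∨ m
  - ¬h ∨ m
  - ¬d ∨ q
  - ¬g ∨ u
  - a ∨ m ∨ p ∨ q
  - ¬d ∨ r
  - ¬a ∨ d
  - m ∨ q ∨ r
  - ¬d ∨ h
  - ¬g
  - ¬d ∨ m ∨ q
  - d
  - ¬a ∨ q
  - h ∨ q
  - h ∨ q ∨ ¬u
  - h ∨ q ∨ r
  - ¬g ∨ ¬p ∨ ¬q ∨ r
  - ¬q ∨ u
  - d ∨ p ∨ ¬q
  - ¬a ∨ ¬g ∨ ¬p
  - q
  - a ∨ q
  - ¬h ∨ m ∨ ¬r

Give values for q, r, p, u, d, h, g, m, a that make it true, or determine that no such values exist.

Case d = True:
  (¬h) forces h = False.
  Clause (¬d ∨ h) is falsified — contradiction.
Case d = False:
  Clause (d) is falsified — contradiction.
Both cases fail, so the formula is unsatisfiable.

Unsatisfiable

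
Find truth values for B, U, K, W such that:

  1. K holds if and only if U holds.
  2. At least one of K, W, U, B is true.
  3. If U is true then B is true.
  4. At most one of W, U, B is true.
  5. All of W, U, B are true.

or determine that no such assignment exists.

Case B = True:
  (4) with B=T forces W = False.
  Constraint (5) is violated (W=F) — contradiction.
Case B = False:
  Constraint (5) is violated (B=F) — contradiction.
Both cases fail — unsatisfiable.

Unsatisfiable — no assignment works.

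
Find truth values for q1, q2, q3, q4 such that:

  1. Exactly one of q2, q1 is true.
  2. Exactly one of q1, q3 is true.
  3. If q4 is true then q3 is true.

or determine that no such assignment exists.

q1 = True, q2 = False, q3 = False, q4 = False

  (1) {q2, q1}: 1 true — exactly one ✓
  (2) {q1, q3}: 1 true — exactly one ✓
  (3) q4=F ⇒ q3: vacuous ✓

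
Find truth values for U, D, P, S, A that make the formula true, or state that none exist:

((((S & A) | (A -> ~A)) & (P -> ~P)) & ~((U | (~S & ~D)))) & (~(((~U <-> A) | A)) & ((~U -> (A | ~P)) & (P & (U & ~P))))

Case U = True: the conjunct ~((U | (~S & ~D))) becomes ~((True | (~S & ~D))) = False.
Case U = False: the conjunct U is False.
Both cases fail — unsatisfiable.

UNSATISFIABLE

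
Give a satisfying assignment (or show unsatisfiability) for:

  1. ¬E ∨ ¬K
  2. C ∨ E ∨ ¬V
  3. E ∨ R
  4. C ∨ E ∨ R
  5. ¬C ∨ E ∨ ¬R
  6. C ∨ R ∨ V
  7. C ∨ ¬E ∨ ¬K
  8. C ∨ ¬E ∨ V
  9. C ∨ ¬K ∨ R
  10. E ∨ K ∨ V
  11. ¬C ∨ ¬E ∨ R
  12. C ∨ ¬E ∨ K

Set E = True.
  then (¬E ∨ ¬K) forces K = False.
  then (C ∨ ¬E ∨ K) forces C = True.
  then (¬C ∨ ¬E ∨ R) forces R = True.
Set V = True.
All clauses satisfied.

E = True; R = True; V = True; C = True; K = False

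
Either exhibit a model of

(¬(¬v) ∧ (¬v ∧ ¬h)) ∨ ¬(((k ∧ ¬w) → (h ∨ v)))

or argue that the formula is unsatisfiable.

k = True, w = False, h = False, v = False

  (¬(¬v) ∧ (¬v ∧ ¬h)) ∨ ¬(((k ∧ ¬w) → (h ∨ v))) = True
    ¬(¬v) ∧ (¬v ∧ ¬h) = False
      ¬(¬v) = False
        ¬v = True
      ¬v ∧ ¬h = True
        ¬v = True
        ¬h = True
    ¬(((k ∧ ¬w) → (h ∨ v))) = True
      (k ∧ ¬w) → (h ∨ v) = False
        k ∧ ¬w = True
          ¬w = True
        h ∨ v = False
The formula evaluates to True.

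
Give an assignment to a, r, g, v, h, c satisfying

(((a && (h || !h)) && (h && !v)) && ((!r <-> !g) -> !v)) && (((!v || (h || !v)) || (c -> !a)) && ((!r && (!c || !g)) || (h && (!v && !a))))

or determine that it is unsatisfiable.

a = True, r = False, g = True, v = False, h = True, c = False

  ((a && (h || !h)) && (h && !v)) && ((!r <-> !g) -> !v) = True
    (a && (h || !h)) && (h && !v) = True
      a && (h || !h) = True
        h || !h = True
          !h = False
      h && !v = True
        !v = True
    (!r <-> !g) -> !v = True
      !r <-> !g = False
        !r = True
        !g = False
      !v = True
  ((!v || (h || !v)) || (c -> !a)) && ((!r && (!c || !g)) || (h && (!v && !a))) = True
    (!v || (h || !v)) || (c -> !a) = True
      !v || (h || !v) = True
        !v = True
        h || !v = True
          !v = True
      c -> !a = True
        !a = False
    (!r && (!c || !g)) || (h && (!v && !a)) = True
      !r && (!c || !g) = True
        !r = True
        !c || !g = True
          !c = True
          !g = False
      h && (!v && !a) = False
        !v && !a = False
          !v = True
          !a = False
Both conjuncts True, so the formula holds.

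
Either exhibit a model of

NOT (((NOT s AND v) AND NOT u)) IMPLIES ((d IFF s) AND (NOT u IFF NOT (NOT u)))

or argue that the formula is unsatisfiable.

v = True, s = False, u = False, d = True

  NOT (((NOT s AND v) AND NOT u)) IMPLIES ((d IFF s) AND (NOT u IFF NOT (NOT u))) = True
    NOT (((NOT s AND v) AND NOT u)) = False
      (NOT s AND v) AND NOT u = True
        NOT s AND v = True
          NOT s = True
        NOT u = True
    (d IFF s) AND (NOT u IFF NOT (NOT u)) = False
      d IFF s = False
      NOT u IFF NOT (NOT u) = False
        NOT u = True
        NOT (NOT u) = False
          NOT u = True
The formula evaluates to True.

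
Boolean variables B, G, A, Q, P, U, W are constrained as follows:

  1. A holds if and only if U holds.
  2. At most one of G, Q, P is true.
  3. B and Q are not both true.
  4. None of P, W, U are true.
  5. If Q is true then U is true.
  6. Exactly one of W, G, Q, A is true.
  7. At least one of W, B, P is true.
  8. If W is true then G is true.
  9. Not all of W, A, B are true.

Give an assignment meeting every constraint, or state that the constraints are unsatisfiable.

B = True, G = True, A = False, Q = False, P = False, U = False, W = False

  (1) A=F, U=F — same ✓
  (2) {G, Q, P}: 1 true — at most one ✓
  (3) B=T, Q=F — not both ✓
  (4) {P, W, U}: 0 true — none ✓
  (5) Q=F ⇒ U: vacuous ✓
  (6) {W, G, Q, A}: 1 true — exactly one ✓
  (7) {W, B, P}: 1 true — at least one ✓
  (8) W=F ⇒ G: vacuous ✓
  (9) {W, A, B}: 1/3 true — not all ✓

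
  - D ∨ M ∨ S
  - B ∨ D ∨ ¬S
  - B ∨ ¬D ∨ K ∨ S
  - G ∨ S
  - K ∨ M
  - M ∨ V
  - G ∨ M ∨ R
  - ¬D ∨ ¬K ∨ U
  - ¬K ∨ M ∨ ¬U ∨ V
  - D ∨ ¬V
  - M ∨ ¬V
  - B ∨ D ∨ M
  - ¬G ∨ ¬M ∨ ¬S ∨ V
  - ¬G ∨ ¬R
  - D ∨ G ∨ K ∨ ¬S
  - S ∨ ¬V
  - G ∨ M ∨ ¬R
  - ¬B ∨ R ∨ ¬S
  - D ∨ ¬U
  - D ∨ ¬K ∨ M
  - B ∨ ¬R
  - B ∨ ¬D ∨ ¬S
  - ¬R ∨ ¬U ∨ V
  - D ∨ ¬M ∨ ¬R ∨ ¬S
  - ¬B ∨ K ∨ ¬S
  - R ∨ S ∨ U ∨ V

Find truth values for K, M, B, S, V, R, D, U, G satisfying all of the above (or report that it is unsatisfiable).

Set K = True.
Try M = False:
  (M ∨ V) forces V = True.
  clause (M ∨ ¬V) is falsified — backtrack.
So M = True.
Set B = False.
  then (B ∨ ¬R) forces R = False.
Set S = False.
  then (G ∨ S) forces G = True.
  then (S ∨ ¬V) forces V = False.
  then (R ∨ S ∨ U ∨ V) forces U = True.
  then (D ∨ ¬U) forces D = True.
All clauses satisfied.

K: True; M: True; B: False; S: False; V: False; R: False; D: True; U: True; G: True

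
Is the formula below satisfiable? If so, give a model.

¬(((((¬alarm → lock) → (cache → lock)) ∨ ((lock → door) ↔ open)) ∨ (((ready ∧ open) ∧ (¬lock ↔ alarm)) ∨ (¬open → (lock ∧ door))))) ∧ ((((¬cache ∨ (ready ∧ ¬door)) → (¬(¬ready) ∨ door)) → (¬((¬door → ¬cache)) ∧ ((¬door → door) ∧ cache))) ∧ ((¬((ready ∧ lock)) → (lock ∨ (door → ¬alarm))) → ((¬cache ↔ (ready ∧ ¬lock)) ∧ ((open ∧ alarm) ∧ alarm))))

Case door = True: the conjunct ((¬cache ∨ (ready ∧ ¬door)) → (¬(¬ready) ∨ door)) → (¬((¬door → ¬cache)) ∧ ((¬door → door) ∧ cache)) becomes (¬cache → True) → (False ∧ cache) = False.
Case door = False: the formula simplifies to ¬(((((¬alarm → lock) → (cache → lock)) ∨ (¬lock ↔ open)) ∨ (((ready ∧ open) ∧ (¬lock ↔ alarm)) ∨ open))) ∧ (¬(((¬cache ∨ ready) → ¬(¬ready))) ∧ ((¬cache ↔ (ready ∧ ¬lock)) ∧ ((open ∧ alarm) ∧ alarm))).
  open = True: the conjunct ¬(((((¬alarm → lock) → (cache → lock)) ∨ (¬lock ↔ open)) ∨ (((ready ∧ open) ∧ (¬lock ↔ alarm)) ∨ open))) becomes ¬(((((¬alarm → lock) → (cache → lock)) ∨ ¬lock) ∨ True)) = False.
  open = False: the conjunct open is False.
Both cases fail — unsatisfiable.

Unsatisfiable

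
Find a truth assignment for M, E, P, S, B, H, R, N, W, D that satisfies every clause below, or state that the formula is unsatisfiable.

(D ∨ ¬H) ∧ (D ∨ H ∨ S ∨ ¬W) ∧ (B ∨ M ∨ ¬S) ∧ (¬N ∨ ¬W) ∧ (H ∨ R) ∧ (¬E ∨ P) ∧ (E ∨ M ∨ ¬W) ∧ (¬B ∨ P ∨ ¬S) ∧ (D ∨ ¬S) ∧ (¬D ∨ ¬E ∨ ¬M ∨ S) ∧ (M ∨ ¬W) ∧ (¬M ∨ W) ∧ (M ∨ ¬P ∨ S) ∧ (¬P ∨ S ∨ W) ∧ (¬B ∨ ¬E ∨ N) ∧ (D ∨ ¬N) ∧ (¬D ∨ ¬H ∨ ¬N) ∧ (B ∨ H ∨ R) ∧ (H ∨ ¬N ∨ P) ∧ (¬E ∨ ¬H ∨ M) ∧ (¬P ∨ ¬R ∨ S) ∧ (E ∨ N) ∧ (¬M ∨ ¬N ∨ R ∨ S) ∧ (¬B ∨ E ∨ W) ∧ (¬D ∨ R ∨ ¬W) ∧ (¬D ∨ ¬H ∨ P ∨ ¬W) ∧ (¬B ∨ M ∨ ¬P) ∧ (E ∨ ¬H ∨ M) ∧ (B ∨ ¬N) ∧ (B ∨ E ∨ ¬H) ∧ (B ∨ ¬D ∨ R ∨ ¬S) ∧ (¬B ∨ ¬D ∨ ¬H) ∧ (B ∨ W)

Try M = False:
  (M ∨ ¬W) forces W = False.
  (B ∨ W) forces B = True.
  (¬B ∨ E ∨ W) forces E = True.
  (¬E ∨ P) forces P = True.
  clause (¬B ∨ M ∨ ¬P) is falsified — backtrack.
So M = True.
  then (¬M ∨ W) forces W = True.
  then (¬N ∨ ¬W) forces N = False.
  then (E ∨ N) forces E = True.
  then (¬E ∨ P) forces P = True.
  then (¬B ∨ ¬E ∨ N) forces B = False.
Set S = True.
  then (D ∨ ¬S) forces D = True.
  then (¬D ∨ R ∨ ¬W) forces R = True.
Set H = False.
All clauses satisfied.

M = True; E = True; P = True; S = True; B = False; H = False; R = True; N = False; W = True; D = True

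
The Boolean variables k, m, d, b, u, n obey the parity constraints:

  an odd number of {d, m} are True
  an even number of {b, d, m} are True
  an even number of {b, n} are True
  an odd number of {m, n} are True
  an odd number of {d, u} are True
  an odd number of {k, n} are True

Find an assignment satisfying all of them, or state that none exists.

k=F; m=F; d=T; b=T; u=F; n=T

{d, m}: 1 true → odd ✓
{b, d, m}: 2 true → even ✓
{b, n}: 2 true → even ✓
{m, n}: 1 true → odd ✓
{d, u}: 1 true → odd ✓
{k, n}: 1 true → odd ✓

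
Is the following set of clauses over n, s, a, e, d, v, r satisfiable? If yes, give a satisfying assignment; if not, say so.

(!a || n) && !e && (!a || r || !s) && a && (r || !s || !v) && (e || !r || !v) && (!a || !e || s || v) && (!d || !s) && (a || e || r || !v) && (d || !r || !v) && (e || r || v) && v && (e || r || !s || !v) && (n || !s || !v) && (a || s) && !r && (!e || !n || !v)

n = True; s = False; a = True; e = False; d = True; v = True; r = False

Unit clause (!e) forces e = False.
Unit clause (a) forces a = True.
Unit clause (v) forces v = True.
Unit clause (!r) forces r = False.
In (!a || n) only n is left, so n = True.
In (!a || r || !s) only !s is left, so s = False.
Set d = True.
All clauses satisfied.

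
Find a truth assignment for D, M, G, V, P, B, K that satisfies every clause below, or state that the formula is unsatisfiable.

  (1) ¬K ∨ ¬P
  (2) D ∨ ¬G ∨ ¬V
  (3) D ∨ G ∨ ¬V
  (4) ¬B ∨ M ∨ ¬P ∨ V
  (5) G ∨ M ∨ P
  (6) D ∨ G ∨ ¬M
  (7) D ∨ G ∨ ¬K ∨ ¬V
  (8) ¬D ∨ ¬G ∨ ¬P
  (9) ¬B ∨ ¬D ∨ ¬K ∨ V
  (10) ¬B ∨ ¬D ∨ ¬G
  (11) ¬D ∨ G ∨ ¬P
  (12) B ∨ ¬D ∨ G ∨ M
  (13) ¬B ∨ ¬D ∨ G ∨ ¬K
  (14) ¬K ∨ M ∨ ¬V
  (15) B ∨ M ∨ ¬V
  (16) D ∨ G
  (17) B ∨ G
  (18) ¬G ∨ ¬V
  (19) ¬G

D: True, M: True, G: False, V: True, P: False, B: True, K: False

Unit clause (¬G) forces G = False.
In (D ∨ G) only D is left, so D = True.
In (B ∨ G) only B is left, so B = True.
In (¬D ∨ G ∨ ¬P) only ¬P is left, so P = False.
In (¬B ∨ ¬D ∨ G ∨ ¬K) only ¬K is left, so K = False.
In (G ∨ M ∨ P) only M is left, so M = True.
Set V = True.
All clauses satisfied.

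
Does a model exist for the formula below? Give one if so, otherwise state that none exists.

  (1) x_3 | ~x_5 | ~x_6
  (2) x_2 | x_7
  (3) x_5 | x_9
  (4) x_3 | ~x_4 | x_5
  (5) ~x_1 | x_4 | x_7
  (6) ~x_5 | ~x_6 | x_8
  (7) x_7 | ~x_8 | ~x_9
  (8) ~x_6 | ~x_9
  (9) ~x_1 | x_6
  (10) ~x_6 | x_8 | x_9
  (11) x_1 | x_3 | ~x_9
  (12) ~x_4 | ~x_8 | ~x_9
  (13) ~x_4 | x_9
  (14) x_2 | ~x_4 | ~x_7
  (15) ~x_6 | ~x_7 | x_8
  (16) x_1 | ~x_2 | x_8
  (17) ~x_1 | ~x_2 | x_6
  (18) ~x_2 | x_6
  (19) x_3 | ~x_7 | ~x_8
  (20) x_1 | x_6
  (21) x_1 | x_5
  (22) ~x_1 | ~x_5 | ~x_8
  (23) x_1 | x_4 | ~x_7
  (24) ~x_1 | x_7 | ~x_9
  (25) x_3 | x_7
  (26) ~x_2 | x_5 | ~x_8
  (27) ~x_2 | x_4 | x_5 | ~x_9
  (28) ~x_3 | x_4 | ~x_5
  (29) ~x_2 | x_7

Case x_6 = True:
  (~x_6 | ~x_9) forces x_9 = False.
  (x_5 | x_9) forces x_5 = True.
  (x_3 | ~x_5 | ~x_6) forces x_3 = True.
  (~x_5 | ~x_6 | x_8) forces x_8 = True.
  (~x_4 | x_9) forces x_4 = False.
  Clause (~x_3 | x_4 | ~x_5) is falsified — contradiction.
Case x_6 = False:
  (~x_1 | x_6) forces x_1 = False.
  Clause (x_1 | x_6) is falsified — contradiction.
Both cases fail, so the formula is unsatisfiable.

No satisfying assignment exists.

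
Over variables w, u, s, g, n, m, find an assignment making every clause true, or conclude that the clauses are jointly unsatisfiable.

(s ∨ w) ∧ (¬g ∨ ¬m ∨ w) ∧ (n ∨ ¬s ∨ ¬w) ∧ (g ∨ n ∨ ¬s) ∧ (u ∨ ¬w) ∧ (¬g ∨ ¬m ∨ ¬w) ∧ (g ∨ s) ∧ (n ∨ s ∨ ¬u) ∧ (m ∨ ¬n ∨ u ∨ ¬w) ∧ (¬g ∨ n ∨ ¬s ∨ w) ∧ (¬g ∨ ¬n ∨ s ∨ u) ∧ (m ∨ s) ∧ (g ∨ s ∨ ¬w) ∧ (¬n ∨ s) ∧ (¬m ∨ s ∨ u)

w = False, u = True, s = True, g = False, n = True, m = True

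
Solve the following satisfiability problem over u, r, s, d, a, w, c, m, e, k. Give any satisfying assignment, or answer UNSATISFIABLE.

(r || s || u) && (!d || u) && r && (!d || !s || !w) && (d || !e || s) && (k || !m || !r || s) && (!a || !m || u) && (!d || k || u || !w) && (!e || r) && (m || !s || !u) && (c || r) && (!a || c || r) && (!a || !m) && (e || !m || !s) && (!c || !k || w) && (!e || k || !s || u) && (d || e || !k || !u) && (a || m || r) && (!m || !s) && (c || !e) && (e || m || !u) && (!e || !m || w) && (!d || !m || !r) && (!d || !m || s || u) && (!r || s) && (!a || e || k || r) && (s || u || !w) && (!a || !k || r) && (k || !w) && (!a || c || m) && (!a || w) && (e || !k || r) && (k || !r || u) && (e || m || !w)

Unit clause (r) forces r = True.
In (!r || s) only s is left, so s = True.
In (!m || !s) only !m is left, so m = False.
In (m || !s || !u) only !u is left, so u = False.
In (k || !r || u) only k is left, so k = True.
In (!d || u) only !d is left, so d = False.
Set a = True.
  then (!a || c || m) forces c = True.
  then (!a || w) forces w = True.
  then (e || m || !w) forces e = True.
All clauses satisfied.

u = False, r = True, s = True, d = False, a = True, w = True, c = True, m = False, e = True, k = True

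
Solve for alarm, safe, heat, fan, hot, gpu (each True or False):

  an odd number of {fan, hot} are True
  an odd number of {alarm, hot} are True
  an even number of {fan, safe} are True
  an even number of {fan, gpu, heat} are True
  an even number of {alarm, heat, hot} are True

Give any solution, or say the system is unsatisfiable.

alarm=F, safe=F, heat=T, fan=F, hot=T, gpu=T

{fan, hot}: 1 true → odd ✓
{alarm, hot}: 1 true → odd ✓
{fan, safe}: 0 true → even ✓
{fan, gpu, heat}: 2 true → even ✓
{alarm, heat, hot}: 2 true → even ✓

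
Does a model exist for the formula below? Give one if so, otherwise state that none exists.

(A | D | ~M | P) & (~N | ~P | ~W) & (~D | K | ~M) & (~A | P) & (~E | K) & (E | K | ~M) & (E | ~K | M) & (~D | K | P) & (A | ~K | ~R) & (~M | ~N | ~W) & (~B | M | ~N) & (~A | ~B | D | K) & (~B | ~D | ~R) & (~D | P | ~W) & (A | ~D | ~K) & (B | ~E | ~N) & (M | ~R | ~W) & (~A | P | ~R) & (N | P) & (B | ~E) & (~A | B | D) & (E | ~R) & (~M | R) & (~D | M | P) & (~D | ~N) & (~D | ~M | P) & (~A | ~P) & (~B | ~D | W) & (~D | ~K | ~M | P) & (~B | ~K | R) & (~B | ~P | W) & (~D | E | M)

M=F, A=F, P=T, D=F, B=F, K=F, N=F, R=F, W=T, E=F

Set M = False.
Try A = True:
  (~A | P) forces P = True.
  clause (~A | ~P) is falsified — backtrack.
So A = False.
Set P = True.
Set D = False.
Set B = False.
  then (B | ~E) forces E = False.
  then (E | ~R) forces R = False.
  then (E | ~K | M) forces K = False.
Set N = False.
Set W = True.
All clauses satisfied.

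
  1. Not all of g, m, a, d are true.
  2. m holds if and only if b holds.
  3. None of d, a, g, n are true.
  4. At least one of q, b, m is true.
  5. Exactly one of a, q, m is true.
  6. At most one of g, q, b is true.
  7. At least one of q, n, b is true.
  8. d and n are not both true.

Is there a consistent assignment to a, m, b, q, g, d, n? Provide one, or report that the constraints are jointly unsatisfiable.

a=F, m=F, b=F, q=T, g=F, d=F, n=F

  (1) {g, m, a, d}: 0/4 true — not all ✓
  (2) m=F, b=F — same ✓
  (3) {d, a, g, n}: 0 true — none ✓
  (4) {q, b, m}: 1 true — at least one ✓
  (5) {a, q, m}: 1 true — exactly one ✓
  (6) {g, q, b}: 1 true — at most one ✓
  (7) {q, n, b}: 1 true — at least one ✓
  (8) d=F, n=F — not both ✓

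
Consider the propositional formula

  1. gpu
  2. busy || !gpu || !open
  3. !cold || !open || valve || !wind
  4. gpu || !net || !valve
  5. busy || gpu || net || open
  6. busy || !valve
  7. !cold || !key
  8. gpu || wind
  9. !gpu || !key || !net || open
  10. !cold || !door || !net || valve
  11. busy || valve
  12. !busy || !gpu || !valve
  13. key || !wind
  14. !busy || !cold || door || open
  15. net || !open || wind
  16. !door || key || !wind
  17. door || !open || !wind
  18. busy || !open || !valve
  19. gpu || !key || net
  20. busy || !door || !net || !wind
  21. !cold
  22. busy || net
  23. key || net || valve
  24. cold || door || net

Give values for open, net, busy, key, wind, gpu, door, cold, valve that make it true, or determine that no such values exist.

open = True, net = True, busy = True, key = True, wind = False, gpu = True, door = False, cold = False, valve = False

Unit clause (gpu) forces gpu = True.
Unit clause (!cold) forces cold = False.
Set open = True.
  then (busy || !gpu || !open) forces busy = True.
  then (!busy || !gpu || !valve) forces valve = False.
Set net = True.
Set key = True.
Set wind = False.
Set door = False.
All clauses satisfied.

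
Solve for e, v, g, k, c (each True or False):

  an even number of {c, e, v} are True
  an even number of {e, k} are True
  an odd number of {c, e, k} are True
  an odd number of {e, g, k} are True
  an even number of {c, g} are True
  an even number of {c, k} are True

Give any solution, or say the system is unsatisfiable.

e = True; v = False; g = True; k = True; c = True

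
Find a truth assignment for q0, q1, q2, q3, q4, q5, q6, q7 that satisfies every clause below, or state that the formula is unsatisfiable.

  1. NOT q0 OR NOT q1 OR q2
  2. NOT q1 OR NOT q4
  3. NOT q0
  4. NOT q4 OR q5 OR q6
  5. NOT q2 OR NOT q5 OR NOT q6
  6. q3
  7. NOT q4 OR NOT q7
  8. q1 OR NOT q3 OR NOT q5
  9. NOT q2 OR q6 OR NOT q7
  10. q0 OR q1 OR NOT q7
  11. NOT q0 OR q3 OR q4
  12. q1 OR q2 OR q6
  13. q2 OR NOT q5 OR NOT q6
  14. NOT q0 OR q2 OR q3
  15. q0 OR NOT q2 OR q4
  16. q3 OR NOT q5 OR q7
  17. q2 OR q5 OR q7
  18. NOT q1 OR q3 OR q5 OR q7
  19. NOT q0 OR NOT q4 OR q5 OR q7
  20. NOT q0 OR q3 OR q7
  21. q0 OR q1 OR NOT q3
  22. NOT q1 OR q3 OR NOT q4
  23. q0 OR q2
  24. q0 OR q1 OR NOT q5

Case q0 = True:
  Clause (NOT q0) is falsified — contradiction.
Case q0 = False:
  (q3) forces q3 = True.
  (q0 OR q1 OR NOT q3) forces q1 = True.
  (NOT q1 OR NOT q4) forces q4 = False.
  (q0 OR NOT q2 OR q4) forces q2 = False.
  Clause (q0 OR q2) is falsified — contradiction.
Both cases fail, so the formula is unsatisfiable.

Unsatisfiable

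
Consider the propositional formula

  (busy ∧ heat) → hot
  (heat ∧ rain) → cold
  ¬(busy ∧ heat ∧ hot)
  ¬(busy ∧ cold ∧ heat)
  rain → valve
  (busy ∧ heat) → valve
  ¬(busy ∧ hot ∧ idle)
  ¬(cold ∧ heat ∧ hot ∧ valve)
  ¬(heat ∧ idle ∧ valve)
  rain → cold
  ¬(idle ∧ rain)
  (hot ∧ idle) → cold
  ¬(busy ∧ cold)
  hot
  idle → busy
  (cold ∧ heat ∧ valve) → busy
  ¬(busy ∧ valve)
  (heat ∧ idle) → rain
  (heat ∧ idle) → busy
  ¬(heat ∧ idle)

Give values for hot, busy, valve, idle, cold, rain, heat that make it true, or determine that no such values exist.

Unit clause (hot) forces hot = True.
Set busy = False.
  then (busy ∨ ¬idle) forces idle = False.
Set valve = False.
  then (¬rain ∨ valve) forces rain = False.
Set cold = True.
Set heat = True.
All clauses satisfied.

hot = True; busy = False; valve = False; idle = False; cold = True; rain = False; heat = True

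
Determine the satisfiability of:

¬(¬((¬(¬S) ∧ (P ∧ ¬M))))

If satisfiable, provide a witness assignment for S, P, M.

S = True; P = True; M = False

  ¬(¬((¬(¬S) ∧ (P ∧ ¬M)))) = True
    ¬((¬(¬S) ∧ (P ∧ ¬M))) = False
      ¬(¬S) ∧ (P ∧ ¬M) = True
        ¬(¬S) = True
          ¬S = False
        P ∧ ¬M = True
          ¬M = True
The formula evaluates to True.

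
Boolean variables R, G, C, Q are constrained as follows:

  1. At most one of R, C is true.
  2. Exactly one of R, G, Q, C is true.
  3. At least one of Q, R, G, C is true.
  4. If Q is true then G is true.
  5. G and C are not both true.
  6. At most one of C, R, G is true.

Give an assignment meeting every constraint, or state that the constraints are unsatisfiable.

R = False, G = False, C = True, Q = False

  (1) {R, C}: 1 true — at most one ✓
  (2) {R, G, Q, C}: 1 true — exactly one ✓
  (3) {Q, R, G, C}: 1 true — at least one ✓
  (4) Q=F ⇒ G: vacuous ✓
  (5) G=F, C=T — not both ✓
  (6) {C, R, G}: 1 true — at most one ✓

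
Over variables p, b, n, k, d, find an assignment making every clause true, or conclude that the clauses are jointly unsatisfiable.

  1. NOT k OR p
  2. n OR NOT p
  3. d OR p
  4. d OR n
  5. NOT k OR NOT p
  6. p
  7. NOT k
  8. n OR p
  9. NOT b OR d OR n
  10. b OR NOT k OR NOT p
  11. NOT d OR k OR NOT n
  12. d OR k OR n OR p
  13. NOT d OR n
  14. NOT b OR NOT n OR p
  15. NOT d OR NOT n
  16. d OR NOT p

Case p = True:
  (n OR NOT p) forces n = True.
  (NOT k OR NOT p) forces k = False.
  (NOT d OR k OR NOT n) forces d = False.
  Clause (d OR NOT p) is falsified — contradiction.
Case p = False:
  Clause (p) is falsified — contradiction.
Both cases fail, so the formula is unsatisfiable.

Unsatisfiable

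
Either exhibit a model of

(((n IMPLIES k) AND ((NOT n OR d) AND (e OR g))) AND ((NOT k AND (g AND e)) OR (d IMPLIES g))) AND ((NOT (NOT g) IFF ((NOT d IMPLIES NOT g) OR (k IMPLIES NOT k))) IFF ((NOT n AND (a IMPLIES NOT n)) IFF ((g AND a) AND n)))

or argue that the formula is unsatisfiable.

e=F; k=T; a=T; g=T; n=F; d=F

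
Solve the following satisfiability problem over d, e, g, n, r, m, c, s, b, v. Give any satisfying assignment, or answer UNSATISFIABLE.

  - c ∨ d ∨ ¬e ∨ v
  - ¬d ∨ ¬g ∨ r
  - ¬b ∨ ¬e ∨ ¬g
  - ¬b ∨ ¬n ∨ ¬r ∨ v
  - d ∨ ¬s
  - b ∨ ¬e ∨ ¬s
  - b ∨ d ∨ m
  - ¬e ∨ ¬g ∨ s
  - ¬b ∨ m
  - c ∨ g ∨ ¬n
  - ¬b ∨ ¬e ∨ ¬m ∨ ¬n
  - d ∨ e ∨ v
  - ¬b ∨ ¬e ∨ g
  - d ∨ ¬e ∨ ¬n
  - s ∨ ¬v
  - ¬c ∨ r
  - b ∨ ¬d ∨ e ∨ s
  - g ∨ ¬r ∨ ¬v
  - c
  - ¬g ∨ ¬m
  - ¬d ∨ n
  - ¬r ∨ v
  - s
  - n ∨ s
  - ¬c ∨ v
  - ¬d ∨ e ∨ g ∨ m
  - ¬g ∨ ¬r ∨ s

d = True; e = False; g = True; n = True; r = True; m = False; c = True; s = True; b = False; v = True

Unit clause (c) forces c = True.
Unit clause (s) forces s = True.
In (¬c ∨ v) only v is left, so v = True.
In (d ∨ ¬s) only d is left, so d = True.
In (¬c ∨ r) only r is left, so r = True.
In (g ∨ ¬r ∨ ¬v) only g is left, so g = True.
In (¬g ∨ ¬m) only ¬m is left, so m = False.
In (¬d ∨ n) only n is left, so n = True.
In (¬b ∨ m) only ¬b is left, so b = False.
In (b ∨ ¬e ∨ ¬s) only ¬e is left, so e = False.
All clauses satisfied.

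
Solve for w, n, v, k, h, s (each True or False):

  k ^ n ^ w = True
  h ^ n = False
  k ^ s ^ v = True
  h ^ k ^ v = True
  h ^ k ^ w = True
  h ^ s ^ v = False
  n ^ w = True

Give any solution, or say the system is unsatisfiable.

w = False; n = True; v = False; k = False; h = True; s = True

k ^ n ^ w = F ^ T ^ F = True ✓
h ^ n = T ^ T = False ✓
k ^ s ^ v = F ^ T ^ F = True ✓
h ^ k ^ v = T ^ F ^ F = True ✓
h ^ k ^ w = T ^ F ^ F = True ✓
h ^ s ^ v = T ^ T ^ F = False ✓
n ^ w = T ^ F = True ✓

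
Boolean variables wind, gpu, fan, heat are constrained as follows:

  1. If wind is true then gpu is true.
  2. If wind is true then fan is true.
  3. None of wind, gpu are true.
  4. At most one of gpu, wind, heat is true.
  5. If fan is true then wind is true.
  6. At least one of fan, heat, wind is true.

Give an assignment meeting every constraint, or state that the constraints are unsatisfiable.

wind = False; gpu = False; fan = False; heat = True

  (1) wind=F ⇒ gpu: vacuous ✓
  (2) wind=F ⇒ fan: vacuous ✓
  (3) {wind, gpu}: 0 true — none ✓
  (4) {gpu, wind, heat}: 1 true — at most one ✓
  (5) fan=F ⇒ wind: vacuous ✓
  (6) {fan, heat, wind}: 1 true — at least one ✓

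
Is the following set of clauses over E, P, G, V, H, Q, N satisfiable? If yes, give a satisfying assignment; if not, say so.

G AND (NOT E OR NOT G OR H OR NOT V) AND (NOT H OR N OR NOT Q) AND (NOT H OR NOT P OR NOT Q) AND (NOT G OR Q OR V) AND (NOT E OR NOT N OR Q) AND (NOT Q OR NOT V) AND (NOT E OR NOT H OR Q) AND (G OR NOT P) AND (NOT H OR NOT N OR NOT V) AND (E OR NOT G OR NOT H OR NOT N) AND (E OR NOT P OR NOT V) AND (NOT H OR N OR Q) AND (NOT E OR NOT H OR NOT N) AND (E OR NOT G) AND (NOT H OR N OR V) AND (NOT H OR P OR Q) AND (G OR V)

Unit clause (G) forces G = True.
In (E OR NOT G) only E is left, so E = True.
Set P = False.
Set V = False.
  then (NOT G OR Q OR V) forces Q = True.
Set H = False.
Set N = True.
All clauses satisfied.

E = True; P = False; G = True; V = False; H = False; Q = True; N = True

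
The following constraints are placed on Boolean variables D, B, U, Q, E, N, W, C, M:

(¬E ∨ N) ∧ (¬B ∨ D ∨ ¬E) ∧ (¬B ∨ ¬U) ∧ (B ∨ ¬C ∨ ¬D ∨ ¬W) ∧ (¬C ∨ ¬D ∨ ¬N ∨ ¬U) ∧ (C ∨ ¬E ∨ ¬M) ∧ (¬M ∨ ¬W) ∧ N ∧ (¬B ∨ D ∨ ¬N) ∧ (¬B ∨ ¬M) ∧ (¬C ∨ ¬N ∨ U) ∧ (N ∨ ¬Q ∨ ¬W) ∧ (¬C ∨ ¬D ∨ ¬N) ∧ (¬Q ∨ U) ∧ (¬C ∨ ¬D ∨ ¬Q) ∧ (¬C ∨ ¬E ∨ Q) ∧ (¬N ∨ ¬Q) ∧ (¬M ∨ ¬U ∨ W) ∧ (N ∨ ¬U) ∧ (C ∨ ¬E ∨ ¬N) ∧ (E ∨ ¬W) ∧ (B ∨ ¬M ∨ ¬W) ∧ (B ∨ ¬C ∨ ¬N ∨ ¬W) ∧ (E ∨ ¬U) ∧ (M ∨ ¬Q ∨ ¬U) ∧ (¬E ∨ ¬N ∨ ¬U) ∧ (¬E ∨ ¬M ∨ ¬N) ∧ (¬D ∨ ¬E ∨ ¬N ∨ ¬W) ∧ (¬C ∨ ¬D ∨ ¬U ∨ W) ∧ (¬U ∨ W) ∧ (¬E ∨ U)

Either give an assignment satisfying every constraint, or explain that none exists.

Unit clause (N) forces N = True.
In (¬N ∨ ¬Q) only ¬Q is left, so Q = False.
Set D = False.
  then (¬B ∨ D ∨ ¬N) forces B = False.
Try U = True:
  (E ∨ ¬U) forces E = True.
  clause (¬E ∨ ¬N ∨ ¬U) is falsified — backtrack.
So U = False.
  then (¬C ∨ ¬N ∨ U) forces C = False.
  then (C ∨ ¬E ∨ ¬N) forces E = False.
  then (E ∨ ¬W) forces W = False.
Set M = True.
All clauses satisfied.

D=F; B=F; U=F; Q=F; E=F; N=T; W=F; C=F; M=T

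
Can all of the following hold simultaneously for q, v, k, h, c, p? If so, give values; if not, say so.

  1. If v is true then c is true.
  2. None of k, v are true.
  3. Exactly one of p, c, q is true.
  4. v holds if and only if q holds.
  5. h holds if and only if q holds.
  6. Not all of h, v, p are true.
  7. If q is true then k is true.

q: False, v: False, k: False, h: False, c: False, p: True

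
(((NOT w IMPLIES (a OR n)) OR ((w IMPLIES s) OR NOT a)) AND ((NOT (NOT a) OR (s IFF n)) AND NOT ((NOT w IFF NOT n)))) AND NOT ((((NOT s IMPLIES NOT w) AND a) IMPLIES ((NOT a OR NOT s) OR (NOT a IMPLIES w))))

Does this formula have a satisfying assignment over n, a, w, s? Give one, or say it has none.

The formula is unsatisfiable.

The conjunct NOT ((((NOT s IMPLIES NOT w) AND a) IMPLIES ((NOT a OR NOT s) OR (NOT a IMPLIES w)))) is unsatisfiable on its own:
  a=F, w=F, s=F: evaluates to False.
  a=F, w=F, s=T: evaluates to False.
  a=F, w=T, s=F: evaluates to False.
  a=F, w=T, s=T: evaluates to False.
  a=T, w=F, s=F: evaluates to False.
  a=T, w=F, s=T: evaluates to False.
  a=T, w=T, s=F: evaluates to False.
  a=T, w=T, s=T: evaluates to False.
So the whole conjunction is unsatisfiable.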